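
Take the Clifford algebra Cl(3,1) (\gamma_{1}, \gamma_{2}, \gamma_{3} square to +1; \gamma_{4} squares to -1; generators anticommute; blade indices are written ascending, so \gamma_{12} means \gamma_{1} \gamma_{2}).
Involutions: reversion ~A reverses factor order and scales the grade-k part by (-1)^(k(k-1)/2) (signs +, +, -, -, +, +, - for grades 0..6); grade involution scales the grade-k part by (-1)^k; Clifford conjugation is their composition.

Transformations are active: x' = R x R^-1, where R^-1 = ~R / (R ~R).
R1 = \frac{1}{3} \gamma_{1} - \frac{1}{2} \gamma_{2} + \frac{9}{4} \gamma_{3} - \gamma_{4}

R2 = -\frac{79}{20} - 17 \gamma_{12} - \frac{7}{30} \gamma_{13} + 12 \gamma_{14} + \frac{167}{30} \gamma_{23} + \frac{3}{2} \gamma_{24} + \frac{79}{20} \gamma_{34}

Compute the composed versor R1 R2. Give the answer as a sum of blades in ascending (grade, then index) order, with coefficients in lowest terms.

Distribute over the terms of R1 (each basis-blade product reordered to ascending indices, repeated generators contracted through their squares):
(\frac{1}{3} \gamma_{1}) R2 = -\frac{79}{60} \gamma_{1} - \frac{17}{3} \gamma_{2} - \frac{7}{90} \gamma_{3} + 4 \gamma_{4} + \frac{167}{90} \gamma_{123} + \frac{1}{2} \gamma_{124} + \frac{79}{60} \gamma_{134}
(-\frac{1}{2} \gamma_{2}) R2 = -\frac{17}{2} \gamma_{1} + \frac{79}{40} \gamma_{2} - \frac{167}{60} \gamma_{3} - \frac{3}{4} \gamma_{4} - \frac{7}{60} \gamma_{123} + 6 \gamma_{124} - \frac{79}{40} \gamma_{234}
(\frac{9}{4} \gamma_{3}) R2 = \frac{21}{40} \gamma_{1} - \frac{501}{40} \gamma_{2} - \frac{711}{80} \gamma_{3} + \frac{711}{80} \gamma_{4} - \frac{153}{4} \gamma_{123} - 27 \gamma_{134} - \frac{27}{8} \gamma_{234}
(-\gamma_{4}) R2 = -12 \gamma_{1} - \frac{3}{2} \gamma_{2} - \frac{79}{20} \gamma_{3} + \frac{79}{20} \gamma_{4} + 17 \gamma_{124} + \frac{7}{30} \gamma_{134} - \frac{167}{30} \gamma_{234}
Summing the partial products and collecting blades:
Answer: -\frac{511}{24} \gamma_{1} - \frac{1063}{60} \gamma_{2} - \frac{11303}{720} \gamma_{3} + \frac{1287}{80} \gamma_{4} - \frac{1643}{45} \gamma_{123} + \frac{47}{2} \gamma_{124} - \frac{509}{20} \gamma_{134} - \frac{131}{12} \gamma_{234}


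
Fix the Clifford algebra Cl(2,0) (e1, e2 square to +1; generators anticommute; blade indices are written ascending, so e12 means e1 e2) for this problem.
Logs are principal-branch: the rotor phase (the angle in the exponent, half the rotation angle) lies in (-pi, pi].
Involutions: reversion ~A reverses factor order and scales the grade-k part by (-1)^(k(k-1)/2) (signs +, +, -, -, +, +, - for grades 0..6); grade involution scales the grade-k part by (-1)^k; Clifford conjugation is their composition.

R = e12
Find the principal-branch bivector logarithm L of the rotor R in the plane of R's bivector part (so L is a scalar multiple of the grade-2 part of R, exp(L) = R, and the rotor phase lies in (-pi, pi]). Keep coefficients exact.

The scalar part of R is 0, so the principal-branch rotor phase is pinned; divide the bivector part by its sine to get the unit plane — L is the phase times that plane.
Concretely: cos(phase) = 0 gives phase = ±pi/2, and since phase/sin(phase) is even the sign is immaterial: L = (phase/sin(phase)) * <R>_2 = (pi/2) * <R>_2.
Answer: pi/2*e12


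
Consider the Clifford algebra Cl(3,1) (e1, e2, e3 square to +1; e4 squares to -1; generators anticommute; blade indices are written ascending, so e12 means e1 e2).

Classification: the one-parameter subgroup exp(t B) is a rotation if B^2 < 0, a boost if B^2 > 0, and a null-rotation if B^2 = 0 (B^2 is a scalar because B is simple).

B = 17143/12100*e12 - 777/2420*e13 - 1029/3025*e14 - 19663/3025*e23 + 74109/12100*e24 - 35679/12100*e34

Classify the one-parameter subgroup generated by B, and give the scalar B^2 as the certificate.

B^2 term by term: the squares give (17143/12100)^2*(e12)^2 + (-777/2420)^2*(e13)^2 + (-1029/3025)^2*(e14)^2 + (-19663/3025)^2*(e23)^2 + (74109/12100)^2*(e24)^2 + (-35679/12100)^2*(e34)^2 = 293882449/146410000*(-1) + 603729/5856400*(-1) + 1058841/9150625*(+1) + 386633569/9150625*(-1) + 5492143881/146410000*(+1) + 1272991041/146410000*(+1) = 49/25 (each basis 2-blade squares to minus the product of its generators' squares); cross terms between blades sharing an index anticommute and cancel; the commuting (index-disjoint) pairs give grade-4 terms 2*c*c'*(blade product), which cancel blade by blade — e1234: -611645097/73205000 + 57582693/14641000 + 40466454/9150625 = 0 — confirming B is simple. So B^2 = 49/25.
Answer: boost, certificate B^2 = 49/25. Key observation: B^2 = 49/25 is a conjugation invariant, so its sign decides the class regardless of the surface form of B.


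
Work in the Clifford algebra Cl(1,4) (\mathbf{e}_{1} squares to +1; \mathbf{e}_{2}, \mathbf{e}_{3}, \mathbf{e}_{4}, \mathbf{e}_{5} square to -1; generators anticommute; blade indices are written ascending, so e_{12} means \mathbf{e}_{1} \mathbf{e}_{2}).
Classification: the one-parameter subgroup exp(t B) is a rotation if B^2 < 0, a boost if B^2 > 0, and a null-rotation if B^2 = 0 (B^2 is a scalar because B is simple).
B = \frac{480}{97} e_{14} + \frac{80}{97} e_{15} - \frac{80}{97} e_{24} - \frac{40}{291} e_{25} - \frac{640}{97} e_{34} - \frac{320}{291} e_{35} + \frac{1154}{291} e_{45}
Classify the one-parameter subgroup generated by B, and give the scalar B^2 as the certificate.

B^2 term by term: the squares give (\frac{480}{97})^2*(e_{14})^2 + (\frac{80}{97})^2*(e_{15})^2 + (-\frac{80}{97})^2*(e_{24})^2 + (-\frac{40}{291})^2*(e_{25})^2 + (-\frac{640}{97})^2*(e_{34})^2 + (-\frac{320}{291})^2*(e_{35})^2 + (\frac{1154}{291})^2*(e_{45})^2 = \frac{230400}{9409}*(+1) + \frac{6400}{9409}*(+1) + \frac{6400}{9409}*(-1) + \frac{1600}{84681}*(-1) + \frac{409600}{9409}*(-1) + \frac{102400}{84681}*(-1) + \frac{1331716}{84681}*(-1) = -36 (each basis 2-blade squares to minus the product of its generators' squares); cross terms between blades sharing an index anticommute and cancel; the commuting (index-disjoint) pairs give grade-4 terms 2*c*c'*(blade product), which cancel blade by blade — e_{1245}: \frac{12800}{9409} - \frac{12800}{9409} = 0; e_{1345}: \frac{102400}{9409} - \frac{102400}{9409} = 0; e_{2345}: -\frac{51200}{28227} + \frac{51200}{28227} = 0 — confirming B is simple. So B^2 = -36.
Answer: rotation, certificate B^2 = -36. B^2 = -36 is basis-independent, so its sign is the whole story.


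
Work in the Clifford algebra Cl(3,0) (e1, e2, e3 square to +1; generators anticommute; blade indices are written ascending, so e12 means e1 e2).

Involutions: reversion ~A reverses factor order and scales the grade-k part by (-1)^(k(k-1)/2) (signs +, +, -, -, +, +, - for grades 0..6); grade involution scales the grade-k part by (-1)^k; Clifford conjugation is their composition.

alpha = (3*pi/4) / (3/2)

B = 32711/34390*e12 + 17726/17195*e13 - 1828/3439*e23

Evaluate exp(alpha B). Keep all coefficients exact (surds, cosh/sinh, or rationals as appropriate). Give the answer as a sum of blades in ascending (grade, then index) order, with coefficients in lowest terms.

B^2 term by term: the squares give (32711/34390)^2*(e12)^2 + (17726/17195)^2*(e13)^2 + (-1828/3439)^2*(e23)^2 = 1070009521/1182672100*(-1) + 314211076/295668025*(-1) + 3341584/11826721*(-1) = -9/4 (each basis 2-blade squares to minus the product of its generators' squares); cross terms between blades sharing an index anticommute and cancel. So B^2 = -9/4.
B^2 = -9/4 — since the square is negative, the closed form is circular: l = 3/2, alpha*l = 3*pi/4, so exp(alpha B) = cos(3*pi/4) + (sin(3*pi/4)/(3/2))*B = -sqrt(2)/2 + (sqrt(2)/3)*B.
Answer: -sqrt(2)/2 + 32711*sqrt(2)/103170*e12 + 17726*sqrt(2)/51585*e13 - 1828*sqrt(2)/10317*e23


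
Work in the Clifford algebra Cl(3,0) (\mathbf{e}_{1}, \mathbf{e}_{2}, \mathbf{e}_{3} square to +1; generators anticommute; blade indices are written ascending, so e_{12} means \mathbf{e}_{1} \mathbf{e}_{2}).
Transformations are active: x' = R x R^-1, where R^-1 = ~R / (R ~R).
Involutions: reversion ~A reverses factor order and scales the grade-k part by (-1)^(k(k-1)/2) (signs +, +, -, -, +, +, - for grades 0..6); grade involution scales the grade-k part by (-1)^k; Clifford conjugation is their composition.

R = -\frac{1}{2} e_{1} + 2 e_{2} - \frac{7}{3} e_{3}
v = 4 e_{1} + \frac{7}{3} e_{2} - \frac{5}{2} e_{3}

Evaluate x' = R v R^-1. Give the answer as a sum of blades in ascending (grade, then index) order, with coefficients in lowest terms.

~R = -\frac{1}{2} e_{1} + 2 e_{2} - \frac{7}{3} e_{3}, and R ~R = \frac{349}{36}, so R^-1 = ~R / (\frac{349}{36}).
R v = \frac{17}{2} - \frac{55}{6} e_{12} + \frac{127}{12} e_{13} + \frac{4}{9} e_{23}
Answer: -\frac{1702}{349} e_{1} + \frac{1229}{1047} e_{2} - \frac{1111}{698} e_{3}


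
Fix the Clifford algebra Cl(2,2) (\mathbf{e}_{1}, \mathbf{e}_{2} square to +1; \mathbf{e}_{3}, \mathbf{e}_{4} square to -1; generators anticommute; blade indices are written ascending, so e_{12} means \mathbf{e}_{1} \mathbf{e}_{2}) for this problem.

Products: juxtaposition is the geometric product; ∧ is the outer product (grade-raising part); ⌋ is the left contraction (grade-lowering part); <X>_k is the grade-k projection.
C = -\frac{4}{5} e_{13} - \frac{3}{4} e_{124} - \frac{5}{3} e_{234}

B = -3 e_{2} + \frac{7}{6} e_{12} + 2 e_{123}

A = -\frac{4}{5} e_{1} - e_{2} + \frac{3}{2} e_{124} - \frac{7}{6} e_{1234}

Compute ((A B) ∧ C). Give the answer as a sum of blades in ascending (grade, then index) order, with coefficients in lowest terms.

step 1: 3 + \frac{7}{6} e_{1} - \frac{14}{15} e_{2} + \frac{7}{12} e_{4} + \frac{12}{5} e_{12} + 2 e_{13} + \frac{9}{2} e_{14} - \frac{8}{5} e_{23} + \frac{157}{36} e_{34} + \frac{7}{2} e_{134}
step 2: -\frac{12}{5} e_{13} - \frac{56}{75} e_{123} - \frac{9}{4} e_{124} - \frac{7}{15} e_{134} - 5 e_{234} - \frac{35}{18} e_{1234}
Answer: -\frac{12}{5} e_{13} - \frac{56}{75} e_{123} - \frac{9}{4} e_{124} - \frac{7}{15} e_{134} - 5 e_{234} - \frac{35}{18} e_{1234}


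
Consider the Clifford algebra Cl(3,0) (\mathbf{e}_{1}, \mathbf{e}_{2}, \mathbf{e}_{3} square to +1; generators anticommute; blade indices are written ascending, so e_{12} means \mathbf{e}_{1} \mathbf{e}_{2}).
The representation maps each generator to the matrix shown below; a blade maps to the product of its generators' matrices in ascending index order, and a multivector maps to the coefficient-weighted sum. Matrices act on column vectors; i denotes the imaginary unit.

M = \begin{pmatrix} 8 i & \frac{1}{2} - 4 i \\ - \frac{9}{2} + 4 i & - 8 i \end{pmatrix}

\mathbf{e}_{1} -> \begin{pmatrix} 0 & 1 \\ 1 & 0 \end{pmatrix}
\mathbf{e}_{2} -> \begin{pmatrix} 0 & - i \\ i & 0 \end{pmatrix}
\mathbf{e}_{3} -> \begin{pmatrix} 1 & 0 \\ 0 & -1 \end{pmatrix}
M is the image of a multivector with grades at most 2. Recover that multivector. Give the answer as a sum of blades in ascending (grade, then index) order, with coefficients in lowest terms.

Method: 1, rho(e_{1}), rho(e_{2}), rho(e_{3}) form a trace-orthogonal basis of the 2x2 complex matrices (tr(X Y) = 2 if X = Y, else 0), so M = m0*1 + m1*rho(e_{1}) + m2*rho(e_{2}) + m3*rho(e_{3}) with m0 = tr(M)/2 = 0, m1 = tr(M rho(e_{1}))/2 = -2, m2 = tr(M rho(e_{2}))/2 = 4 + \frac{5 i}{2}, m3 = tr(M rho(e_{3}))/2 = 8 i.
Multiplying table entries, the bivector images are rho(e_{12}) = i*rho(e_{3}), rho(e_{13}) = -i*rho(e_{2}), rho(e_{23}) = i*rho(e_{1}); with real blade coefficients the real parts of m0..m3 are the coefficients of 1, e_{1}, e_{2}, e_{3} and the imaginary parts give the bivectors (e_{23}: Im m1, e_{13}: -Im m2, e_{12}: Im m3).
Answer: -2 e_{1} + 4 e_{2} + 8 e_{12} - \frac{5}{2} e_{13}


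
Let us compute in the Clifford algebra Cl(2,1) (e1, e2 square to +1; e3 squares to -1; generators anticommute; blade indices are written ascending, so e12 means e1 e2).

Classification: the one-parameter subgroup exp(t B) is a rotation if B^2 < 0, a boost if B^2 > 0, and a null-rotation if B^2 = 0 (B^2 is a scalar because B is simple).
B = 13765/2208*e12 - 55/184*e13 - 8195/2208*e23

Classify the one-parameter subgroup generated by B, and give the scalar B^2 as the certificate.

B^2 term by term: the squares give (13765/2208)^2*(e12)^2 + (-55/184)^2*(e13)^2 + (-8195/2208)^2*(e23)^2 = 189475225/4875264*(-1) + 3025/33856*(+1) + 67158025/4875264*(+1) = -25 (each basis 2-blade squares to minus the product of its generators' squares); cross terms between blades sharing an index anticommute and cancel. So B^2 = -25.
Answer: rotation, certificate B^2 = -25. The invariant at work: B^2 = -25 is unchanged by conjugation, hence its sign classifies the subgroup whatever basis B is written in.


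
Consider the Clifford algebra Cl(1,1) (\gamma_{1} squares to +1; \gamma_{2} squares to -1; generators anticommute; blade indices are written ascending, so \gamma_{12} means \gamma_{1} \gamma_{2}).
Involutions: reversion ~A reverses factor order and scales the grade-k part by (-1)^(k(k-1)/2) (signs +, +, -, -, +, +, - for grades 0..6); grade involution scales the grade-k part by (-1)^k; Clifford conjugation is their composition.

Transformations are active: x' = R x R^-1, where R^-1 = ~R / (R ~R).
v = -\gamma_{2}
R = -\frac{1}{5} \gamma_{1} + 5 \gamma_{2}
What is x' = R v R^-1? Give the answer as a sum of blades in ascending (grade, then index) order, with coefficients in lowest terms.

~R = -\frac{1}{5} \gamma_{1} + 5 \gamma_{2}, and R ~R = -\frac{624}{25}, so R^-1 = ~R / (-\frac{624}{25}).
R v = 5 + \frac{1}{5} \gamma_{12}
Answer: \frac{25}{312} \gamma_{1} - \frac{313}{312} \gamma_{2}


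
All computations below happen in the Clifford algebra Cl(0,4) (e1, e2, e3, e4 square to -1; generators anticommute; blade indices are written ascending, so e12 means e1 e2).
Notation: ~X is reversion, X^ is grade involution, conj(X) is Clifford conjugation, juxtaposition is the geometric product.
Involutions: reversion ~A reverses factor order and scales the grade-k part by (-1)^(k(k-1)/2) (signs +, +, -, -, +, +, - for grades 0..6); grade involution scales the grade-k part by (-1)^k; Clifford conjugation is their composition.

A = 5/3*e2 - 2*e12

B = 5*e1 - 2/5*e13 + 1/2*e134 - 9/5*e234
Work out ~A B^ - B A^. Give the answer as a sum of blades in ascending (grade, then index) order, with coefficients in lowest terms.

first term: -10*e2 + 25/3*e12 - 4/5*e23 - 3*e34 + 2/3*e123 - 18/5*e134 - e234 + 5/6*e1234
second term: 10*e2 - 25/3*e12 - 4/5*e23 - 3*e34 - 2/3*e123 + 18/5*e134 + e234 - 5/6*e1234
Answer: -20*e2 + 50/3*e12 + 4/3*e123 - 36/5*e134 - 2*e234 + 5/3*e1234


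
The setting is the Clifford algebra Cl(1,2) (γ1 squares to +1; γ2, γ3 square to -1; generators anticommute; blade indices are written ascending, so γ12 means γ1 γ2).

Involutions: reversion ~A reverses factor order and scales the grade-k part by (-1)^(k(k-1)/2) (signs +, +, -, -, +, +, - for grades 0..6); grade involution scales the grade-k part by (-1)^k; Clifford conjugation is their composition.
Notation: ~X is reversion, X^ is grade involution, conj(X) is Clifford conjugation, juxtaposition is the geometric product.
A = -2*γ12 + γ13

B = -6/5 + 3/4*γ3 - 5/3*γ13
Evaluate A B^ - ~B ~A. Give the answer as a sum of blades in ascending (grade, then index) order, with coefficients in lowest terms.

first term: -5/3 + 3/4*γ1 + 12/5*γ12 - 6/5*γ13 - 10/3*γ23 + 3/2*γ123
second term: -5/3 - 3/4*γ1 - 12/5*γ12 + 6/5*γ13 + 10/3*γ23 + 3/2*γ123
Answer: 3/2*γ1 + 24/5*γ12 - 12/5*γ13 - 20/3*γ23


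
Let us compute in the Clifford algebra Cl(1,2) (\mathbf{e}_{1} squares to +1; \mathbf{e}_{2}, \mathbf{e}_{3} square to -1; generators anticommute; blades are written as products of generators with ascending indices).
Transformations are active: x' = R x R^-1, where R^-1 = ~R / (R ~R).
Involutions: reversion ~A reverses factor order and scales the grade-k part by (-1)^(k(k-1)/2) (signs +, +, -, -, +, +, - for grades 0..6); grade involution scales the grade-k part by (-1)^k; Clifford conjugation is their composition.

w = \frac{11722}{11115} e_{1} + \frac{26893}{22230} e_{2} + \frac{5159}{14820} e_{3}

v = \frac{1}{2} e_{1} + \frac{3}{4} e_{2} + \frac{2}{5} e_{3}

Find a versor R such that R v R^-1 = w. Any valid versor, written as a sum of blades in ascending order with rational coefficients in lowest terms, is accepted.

Since q(v) = q(w) = -\frac{189}{400}, the sum R = v + w = \frac{34559}{22230} e_{1} + \frac{87131}{44460} e_{2} + \frac{11087}{14820} e_{3} does the job whenever invertible.
Answer: \frac{34559}{22230} e_{1} + \frac{87131}{44460} e_{2} + \frac{11087}{14820} e_{3}


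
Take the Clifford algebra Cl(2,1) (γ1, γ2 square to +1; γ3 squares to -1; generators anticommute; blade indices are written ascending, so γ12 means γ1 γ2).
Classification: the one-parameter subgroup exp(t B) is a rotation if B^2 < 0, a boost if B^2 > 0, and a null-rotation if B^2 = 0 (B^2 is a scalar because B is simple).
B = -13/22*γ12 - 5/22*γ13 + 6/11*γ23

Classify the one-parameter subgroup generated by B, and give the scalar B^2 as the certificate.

B^2 term by term: the squares give (-13/22)^2*(γ12)^2 + (-5/22)^2*(γ13)^2 + (6/11)^2*(γ23)^2 = 169/484*(-1) + 25/484*(+1) + 36/121*(+1) = 0 (each basis 2-blade squares to minus the product of its generators' squares); cross terms between blades sharing an index anticommute and cancel. So B^2 = 0.
Answer: null-rotation, certificate B^2 = 0. Check the certificate: B^2 = 0, and that sign is decisive whatever form B takes.


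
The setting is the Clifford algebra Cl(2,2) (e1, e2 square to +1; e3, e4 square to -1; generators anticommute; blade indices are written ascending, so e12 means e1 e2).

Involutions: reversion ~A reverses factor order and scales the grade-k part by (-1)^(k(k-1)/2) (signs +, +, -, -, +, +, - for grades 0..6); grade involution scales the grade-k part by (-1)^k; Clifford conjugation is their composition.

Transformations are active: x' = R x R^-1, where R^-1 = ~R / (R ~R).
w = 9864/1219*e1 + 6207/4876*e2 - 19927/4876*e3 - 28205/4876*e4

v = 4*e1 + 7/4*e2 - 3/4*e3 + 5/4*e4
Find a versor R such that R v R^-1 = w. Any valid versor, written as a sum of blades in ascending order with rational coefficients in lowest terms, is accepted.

Since q(v) = q(w) = 271/16, the sum R = v + w = 14740/1219*e1 + 3685/1219*e2 - 5896/1219*e3 - 11055/2438*e4 does the job whenever invertible.
Answer: 14740/1219*e1 + 3685/1219*e2 - 5896/1219*e3 - 11055/2438*e4


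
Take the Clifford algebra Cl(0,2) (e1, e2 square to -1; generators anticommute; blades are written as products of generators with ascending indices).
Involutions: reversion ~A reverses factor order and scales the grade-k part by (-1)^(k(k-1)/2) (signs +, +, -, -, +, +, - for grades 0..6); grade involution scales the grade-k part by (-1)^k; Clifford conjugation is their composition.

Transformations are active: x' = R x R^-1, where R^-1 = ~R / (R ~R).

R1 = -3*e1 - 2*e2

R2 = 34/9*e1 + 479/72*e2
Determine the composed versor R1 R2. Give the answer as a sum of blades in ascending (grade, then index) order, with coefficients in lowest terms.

Distribute over the terms of R1 (each basis-blade product reordered to ascending indices, repeated generators contracted through their squares):
(-3*e1) R2 = 34/3 - 479/24*e1 e2
(-2*e2) R2 = 479/36 + 68/9*e1 e2
Summing the partial products and collecting blades:
Answer: 887/36 - 893/72*e1 e2


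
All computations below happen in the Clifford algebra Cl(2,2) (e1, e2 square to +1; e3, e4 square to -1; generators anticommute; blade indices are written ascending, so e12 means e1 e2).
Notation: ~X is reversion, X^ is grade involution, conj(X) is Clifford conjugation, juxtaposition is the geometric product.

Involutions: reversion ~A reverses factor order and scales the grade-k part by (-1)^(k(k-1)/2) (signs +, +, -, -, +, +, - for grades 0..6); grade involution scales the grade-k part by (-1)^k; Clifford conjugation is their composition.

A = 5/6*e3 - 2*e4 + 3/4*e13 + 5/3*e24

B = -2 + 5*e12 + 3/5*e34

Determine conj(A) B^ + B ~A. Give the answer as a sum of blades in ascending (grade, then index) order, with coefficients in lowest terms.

first term: 43/15*e3 - 7/2*e4 + 3/2*e13 + 527/60*e14 - 19/4*e23 + 10/3*e24 - 25/6*e123 + 10*e124
second term: -7/15*e3 + 9/2*e4 + 3/2*e13 - 527/60*e14 + 19/4*e23 + 10/3*e24 + 25/6*e123 - 10*e124
Answer: 12/5*e3 + e4 + 3*e13 + 20/3*e24


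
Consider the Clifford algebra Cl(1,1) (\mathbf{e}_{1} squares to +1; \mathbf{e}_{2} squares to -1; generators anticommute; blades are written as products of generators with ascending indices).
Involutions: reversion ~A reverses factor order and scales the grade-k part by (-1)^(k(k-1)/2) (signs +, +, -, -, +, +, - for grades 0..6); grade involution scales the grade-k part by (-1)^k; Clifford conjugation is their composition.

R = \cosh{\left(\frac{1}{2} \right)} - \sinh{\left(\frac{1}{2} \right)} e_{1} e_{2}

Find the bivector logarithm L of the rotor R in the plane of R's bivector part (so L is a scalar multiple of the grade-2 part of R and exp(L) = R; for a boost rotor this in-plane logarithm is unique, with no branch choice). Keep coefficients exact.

The scalar part of R is \cosh{\left(\frac{1}{2} \right)}, so cosh pins the rapidity up to sign — the sign comes from the bivector part; dividing that part by sinh of the rapidity yields the plane, and the in-plane L = rapidity * plane is unique because the two sign choices cancel.
Concretely: cosh(rapidity) = \cosh{\left(\frac{1}{2} \right)} gives rapidity = ±\frac{1}{2}, and since rapidity/sinh(rapidity) is even the sign is immaterial: L = (rapidity/sinh(rapidity)) * <R>_2 = (\frac{1}{2 \sinh{\left(\frac{1}{2} \right)}}) * <R>_2.
Answer: - \frac{1}{2} e_{1} e_{2}


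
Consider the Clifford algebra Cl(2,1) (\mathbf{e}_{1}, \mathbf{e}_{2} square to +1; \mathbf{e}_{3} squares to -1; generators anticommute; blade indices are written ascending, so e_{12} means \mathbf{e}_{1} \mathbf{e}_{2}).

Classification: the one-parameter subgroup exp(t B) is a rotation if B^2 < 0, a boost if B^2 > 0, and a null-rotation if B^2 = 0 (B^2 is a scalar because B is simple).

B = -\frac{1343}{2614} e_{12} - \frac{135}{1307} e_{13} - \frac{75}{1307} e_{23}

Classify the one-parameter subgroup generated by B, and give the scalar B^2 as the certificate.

B^2 term by term: the squares give (-\frac{1343}{2614})^2*(e_{12})^2 + (-\frac{135}{1307})^2*(e_{13})^2 + (-\frac{75}{1307})^2*(e_{23})^2 = \frac{1803649}{6832996}*(-1) + \frac{18225}{1708249}*(+1) + \frac{5625}{1708249}*(+1) = -\frac{1}{4} (each basis 2-blade squares to minus the product of its generators' squares); cross terms between blades sharing an index anticommute and cancel. So B^2 = -\frac{1}{4}.
Answer: rotation, certificate B^2 = -\frac{1}{4}. The class reads off the invariant scalar -\frac{1}{4} directly.


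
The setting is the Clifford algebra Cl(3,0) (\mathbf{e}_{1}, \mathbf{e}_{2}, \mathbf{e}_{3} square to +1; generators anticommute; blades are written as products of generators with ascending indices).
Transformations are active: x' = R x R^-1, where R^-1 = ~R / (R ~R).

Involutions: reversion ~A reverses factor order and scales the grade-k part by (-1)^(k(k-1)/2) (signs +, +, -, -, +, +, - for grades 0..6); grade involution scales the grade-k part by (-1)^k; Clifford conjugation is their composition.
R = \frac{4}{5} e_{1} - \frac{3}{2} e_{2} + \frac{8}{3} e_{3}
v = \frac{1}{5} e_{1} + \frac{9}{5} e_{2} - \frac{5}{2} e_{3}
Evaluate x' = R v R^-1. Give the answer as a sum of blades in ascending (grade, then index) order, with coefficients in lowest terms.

~R = \frac{4}{5} e_{1} - \frac{3}{2} e_{2} + \frac{8}{3} e_{3}, and R ~R = \frac{9001}{900}, so R^-1 = ~R / (\frac{9001}{900}).
R v = -\frac{1381}{150} + \frac{87}{50} e_{1} e_{2} - \frac{38}{15} e_{1} e_{3} - \frac{21}{20} e_{2} e_{3}
Answer: -\frac{75289}{45005} e_{1} + \frac{43281}{45005} e_{2} - \frac{43379}{18002} e_{3}


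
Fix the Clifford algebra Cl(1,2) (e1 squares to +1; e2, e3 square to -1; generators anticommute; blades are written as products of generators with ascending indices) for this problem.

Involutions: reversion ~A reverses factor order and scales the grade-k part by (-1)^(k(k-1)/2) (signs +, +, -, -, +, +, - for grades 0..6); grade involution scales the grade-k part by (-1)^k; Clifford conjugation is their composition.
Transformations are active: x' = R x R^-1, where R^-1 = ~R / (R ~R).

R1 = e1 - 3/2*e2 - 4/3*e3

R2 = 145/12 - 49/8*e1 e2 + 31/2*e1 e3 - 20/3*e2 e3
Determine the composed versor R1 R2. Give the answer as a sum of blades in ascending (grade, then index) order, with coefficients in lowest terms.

Distribute over the terms of R1 (each basis-blade product reordered to ascending indices, repeated generators contracted through their squares):
(e1) R2 = 145/12*e1 - 49/8*e2 + 31/2*e3 - 20/3*e1 e2 e3
(-3/2*e2) R2 = 147/16*e1 - 145/8*e2 - 10*e3 + 93/4*e1 e2 e3
(-4/3*e3) R2 = -62/3*e1 + 80/9*e2 - 145/9*e3 + 49/6*e1 e2 e3
Summing the partial products and collecting blades:
Answer: 29/48*e1 - 553/36*e2 - 191/18*e3 + 99/4*e1 e2 e3


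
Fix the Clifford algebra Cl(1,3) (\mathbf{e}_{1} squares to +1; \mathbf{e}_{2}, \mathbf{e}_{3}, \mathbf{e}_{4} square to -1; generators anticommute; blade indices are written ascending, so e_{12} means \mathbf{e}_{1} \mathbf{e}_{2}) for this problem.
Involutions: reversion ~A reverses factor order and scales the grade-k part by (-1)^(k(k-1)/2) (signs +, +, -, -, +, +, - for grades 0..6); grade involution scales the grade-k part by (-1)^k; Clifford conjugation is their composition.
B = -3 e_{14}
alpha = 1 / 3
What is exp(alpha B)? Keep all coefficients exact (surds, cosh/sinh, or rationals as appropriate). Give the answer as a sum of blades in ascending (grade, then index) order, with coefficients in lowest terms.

B^2 = (-3)^2*(e_{14})^2 = 9*(+1) = 9 (a basis 2-blade squares to minus the product of its generators' squares).
B^2 = 9 — B^2 > 0, so the exponential closes hyperbolically: l = 3, alpha*l = 1, so exp(alpha B) = cosh(1) + (sinh(1)/3)*B = \cosh{\left(1 \right)} + (\frac{\sinh{\left(1 \right)}}{3})*B.
Answer: \cosh{\left(1 \right)} - \sinh{\left(1 \right)} e_{14}


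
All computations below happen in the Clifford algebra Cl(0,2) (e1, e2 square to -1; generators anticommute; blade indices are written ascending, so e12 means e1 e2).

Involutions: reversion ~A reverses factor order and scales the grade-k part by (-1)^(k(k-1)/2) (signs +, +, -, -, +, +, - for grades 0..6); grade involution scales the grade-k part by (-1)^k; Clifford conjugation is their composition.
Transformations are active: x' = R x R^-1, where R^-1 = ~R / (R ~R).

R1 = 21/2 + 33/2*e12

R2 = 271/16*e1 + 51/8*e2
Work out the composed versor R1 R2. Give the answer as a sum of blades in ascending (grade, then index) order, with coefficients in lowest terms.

Distribute over the terms of R1 (each basis-blade product reordered to ascending indices, repeated generators contracted through their squares):
(21/2) R2 = 5691/32*e1 + 1071/16*e2
(33/2*e12) R2 = -1683/16*e1 + 8943/32*e2
Summing the partial products and collecting blades:
Answer: 2325/32*e1 + 11085/32*e2


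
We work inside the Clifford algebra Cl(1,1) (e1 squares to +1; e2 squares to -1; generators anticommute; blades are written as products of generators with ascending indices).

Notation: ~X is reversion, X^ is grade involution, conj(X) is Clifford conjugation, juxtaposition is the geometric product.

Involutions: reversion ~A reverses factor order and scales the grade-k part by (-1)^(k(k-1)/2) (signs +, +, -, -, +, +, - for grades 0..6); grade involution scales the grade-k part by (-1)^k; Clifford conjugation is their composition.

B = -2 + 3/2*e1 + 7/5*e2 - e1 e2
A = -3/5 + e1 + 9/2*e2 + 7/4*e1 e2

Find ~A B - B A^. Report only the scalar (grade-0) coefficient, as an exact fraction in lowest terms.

first term: -37/20 - 99/20*e1 - 1643/200*e2 - 5/4*e1 e2
second term: 17/4 - 19/20*e1 + 1957/200*e2 - 33/4*e1 e2
Answer: -61/10


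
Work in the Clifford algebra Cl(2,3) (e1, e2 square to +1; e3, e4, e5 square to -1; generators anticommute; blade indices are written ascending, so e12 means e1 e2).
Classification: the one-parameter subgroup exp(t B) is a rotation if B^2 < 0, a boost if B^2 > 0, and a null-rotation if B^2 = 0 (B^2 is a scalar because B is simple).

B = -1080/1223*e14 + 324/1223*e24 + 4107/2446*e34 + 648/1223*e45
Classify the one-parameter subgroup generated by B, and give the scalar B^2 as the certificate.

B^2 term by term: the squares give (-1080/1223)^2*(e14)^2 + (324/1223)^2*(e24)^2 + (4107/2446)^2*(e34)^2 + (648/1223)^2*(e45)^2 = 1166400/1495729*(+1) + 104976/1495729*(+1) + 16867449/5982916*(-1) + 419904/1495729*(-1) = -9/4 (each basis 2-blade squares to minus the product of its generators' squares); cross terms between blades sharing an index anticommute and cancel. So B^2 = -9/4.
Answer: rotation, certificate B^2 = -9/4. Note: conjugating B changes its blade decomposition but never the scalar B^2 = -9/4, whose sign settles the classification.


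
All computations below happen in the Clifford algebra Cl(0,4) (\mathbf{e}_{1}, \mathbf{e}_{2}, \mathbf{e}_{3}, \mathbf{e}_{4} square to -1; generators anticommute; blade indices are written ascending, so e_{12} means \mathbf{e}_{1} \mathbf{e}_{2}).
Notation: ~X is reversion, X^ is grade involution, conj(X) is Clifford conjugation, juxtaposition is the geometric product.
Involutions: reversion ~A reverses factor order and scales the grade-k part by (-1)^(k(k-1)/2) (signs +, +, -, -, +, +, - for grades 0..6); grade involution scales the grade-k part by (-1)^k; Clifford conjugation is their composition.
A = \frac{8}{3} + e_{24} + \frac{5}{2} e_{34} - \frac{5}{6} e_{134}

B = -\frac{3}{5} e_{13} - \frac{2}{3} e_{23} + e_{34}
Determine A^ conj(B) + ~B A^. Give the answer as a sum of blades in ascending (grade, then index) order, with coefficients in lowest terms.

first term: \frac{5}{2} + \frac{5}{6} e_{1} - \frac{1}{2} e_{4} + \frac{8}{5} e_{13} + \frac{3}{2} e_{14} + \frac{7}{9} e_{23} + \frac{5}{3} e_{24} - \frac{10}{3} e_{34} + \frac{5}{9} e_{124} - \frac{3}{5} e_{1234}
second term: \frac{5}{2} + \frac{5}{6} e_{1} - \frac{1}{2} e_{4} + \frac{8}{5} e_{13} - \frac{3}{2} e_{14} + \frac{25}{9} e_{23} - \frac{5}{3} e_{24} - 2 e_{34} - \frac{5}{9} e_{124} - \frac{3}{5} e_{1234}
Answer: 5 + \frac{5}{3} e_{1} - e_{4} + \frac{16}{5} e_{13} + \frac{32}{9} e_{23} - \frac{16}{3} e_{34} - \frac{6}{5} e_{1234}


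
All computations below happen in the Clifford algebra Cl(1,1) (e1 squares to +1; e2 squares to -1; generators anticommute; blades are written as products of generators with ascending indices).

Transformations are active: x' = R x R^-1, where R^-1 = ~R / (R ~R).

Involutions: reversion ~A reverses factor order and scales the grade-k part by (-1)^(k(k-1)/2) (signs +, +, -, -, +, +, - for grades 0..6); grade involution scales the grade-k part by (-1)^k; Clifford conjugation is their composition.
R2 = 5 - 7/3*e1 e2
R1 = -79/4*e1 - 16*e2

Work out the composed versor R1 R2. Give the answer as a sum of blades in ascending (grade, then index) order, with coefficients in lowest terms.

Distribute over the terms of R1 (each basis-blade product reordered to ascending indices, repeated generators contracted through their squares):
(-79/4*e1) R2 = -395/4*e1 + 553/12*e2
(-16*e2) R2 = 112/3*e1 - 80*e2
Summing the partial products and collecting blades:
Answer: -737/12*e1 - 407/12*e2


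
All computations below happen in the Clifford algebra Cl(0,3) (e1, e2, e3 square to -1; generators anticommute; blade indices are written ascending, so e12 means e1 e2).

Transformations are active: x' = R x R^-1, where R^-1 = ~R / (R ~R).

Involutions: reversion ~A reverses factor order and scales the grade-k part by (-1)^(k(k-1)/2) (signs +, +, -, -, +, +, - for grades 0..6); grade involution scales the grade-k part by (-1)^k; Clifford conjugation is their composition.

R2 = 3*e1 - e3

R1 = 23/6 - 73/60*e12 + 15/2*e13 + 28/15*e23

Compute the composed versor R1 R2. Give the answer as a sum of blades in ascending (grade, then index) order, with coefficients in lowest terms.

Distribute over the terms of R2 (each basis-blade product reordered to ascending indices, repeated generators contracted through their squares):
R1 (3*e1) = 23/2*e1 - 73/20*e2 + 45/2*e3 + 28/5*e123
R1 (-e3) = 15/2*e1 + 28/15*e2 - 23/6*e3 + 73/60*e123
Summing the partial products and collecting blades:
Answer: 19*e1 - 107/60*e2 + 56/3*e3 + 409/60*e123


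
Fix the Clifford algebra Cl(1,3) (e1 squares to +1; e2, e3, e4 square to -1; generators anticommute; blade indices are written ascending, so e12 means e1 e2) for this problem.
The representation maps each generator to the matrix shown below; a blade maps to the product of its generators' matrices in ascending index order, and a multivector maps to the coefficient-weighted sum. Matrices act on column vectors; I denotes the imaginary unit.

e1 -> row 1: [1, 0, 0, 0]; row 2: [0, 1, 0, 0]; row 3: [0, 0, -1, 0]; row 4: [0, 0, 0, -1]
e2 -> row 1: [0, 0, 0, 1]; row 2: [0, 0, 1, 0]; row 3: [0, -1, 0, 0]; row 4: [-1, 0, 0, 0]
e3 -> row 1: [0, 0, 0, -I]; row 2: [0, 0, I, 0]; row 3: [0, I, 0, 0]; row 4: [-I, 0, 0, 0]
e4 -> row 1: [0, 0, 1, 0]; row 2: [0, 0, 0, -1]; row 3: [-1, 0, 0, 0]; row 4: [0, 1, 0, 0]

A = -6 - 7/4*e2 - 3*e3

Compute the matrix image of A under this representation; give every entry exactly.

M = (-6)*1 + (-7/4)*rho(e2) + (-3)*rho(e3), summed entrywise (1 is the identity matrix):
Answer: row 1: [-6, 0, 0, -7/4 + 3*I]; row 2: [0, -6, -7/4 - 3*I, 0]; row 3: [0, 7/4 - 3*I, -6, 0]; row 4: [7/4 + 3*I, 0, 0, -6]


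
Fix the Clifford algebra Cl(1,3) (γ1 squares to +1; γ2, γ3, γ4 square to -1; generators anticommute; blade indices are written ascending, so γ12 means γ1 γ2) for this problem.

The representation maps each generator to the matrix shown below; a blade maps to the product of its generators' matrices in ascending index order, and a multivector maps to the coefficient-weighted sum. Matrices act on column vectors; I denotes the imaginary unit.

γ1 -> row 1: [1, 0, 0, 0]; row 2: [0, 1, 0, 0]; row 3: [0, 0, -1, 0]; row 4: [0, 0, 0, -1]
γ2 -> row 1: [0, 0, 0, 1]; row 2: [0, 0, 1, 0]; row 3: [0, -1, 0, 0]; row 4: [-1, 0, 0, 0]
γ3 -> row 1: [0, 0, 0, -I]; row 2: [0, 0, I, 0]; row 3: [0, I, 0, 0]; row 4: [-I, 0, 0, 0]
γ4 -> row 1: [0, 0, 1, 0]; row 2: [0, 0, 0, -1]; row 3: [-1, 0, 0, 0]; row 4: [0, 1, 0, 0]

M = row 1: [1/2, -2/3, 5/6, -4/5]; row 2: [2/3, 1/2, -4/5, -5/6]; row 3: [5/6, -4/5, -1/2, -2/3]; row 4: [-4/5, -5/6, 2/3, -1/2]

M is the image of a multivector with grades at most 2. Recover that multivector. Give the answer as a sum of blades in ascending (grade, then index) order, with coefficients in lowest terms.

Method: the blade images are trace-orthogonal — tr(rho(e_A) rho(e_B)^-1) = 4 if A = B and 0 otherwise — and rho(e_A)^-1 = (e_A)^2 * rho(e_A) with (e_A)^2 = +1 or -1, so the coefficient of e_A in the preimage is (e_A)^2 * tr(M rho(e_A))/4.
Nonzero projections over blades of grade <= 2: γ1: (γ1)^2 = +1, tr(M rho(γ1)) = 2, coefficient 1/2; γ12: (γ12)^2 = +1, tr(M rho(γ12)) = -16/5, coefficient -4/5; γ14: (γ14)^2 = +1, tr(M rho(γ14)) = 10/3, coefficient 5/6; γ24: (γ24)^2 = -1, tr(M rho(γ24)) = 8/3, coefficient -2/3. Every other blade of grade <= 2 projects to 0.
Answer: 1/2*γ1 - 4/5*γ12 + 5/6*γ14 - 2/3*γ24


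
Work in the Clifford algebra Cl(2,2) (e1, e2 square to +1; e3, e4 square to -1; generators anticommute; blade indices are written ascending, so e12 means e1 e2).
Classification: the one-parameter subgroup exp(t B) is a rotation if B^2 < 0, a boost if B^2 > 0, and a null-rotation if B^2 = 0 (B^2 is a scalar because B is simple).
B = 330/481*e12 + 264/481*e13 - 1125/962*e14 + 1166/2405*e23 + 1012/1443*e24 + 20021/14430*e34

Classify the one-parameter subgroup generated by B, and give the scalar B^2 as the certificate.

B^2 term by term: the squares give (330/481)^2*(e12)^2 + (264/481)^2*(e13)^2 + (-1125/962)^2*(e14)^2 + (1166/2405)^2*(e23)^2 + (1012/1443)^2*(e24)^2 + (20021/14430)^2*(e34)^2 = 108900/231361*(-1) + 69696/231361*(+1) + 1265625/925444*(+1) + 1359556/5784025*(+1) + 1024144/2082249*(+1) + 400840441/208224900*(-1) = 0 (each basis 2-blade squares to minus the product of its generators' squares); cross terms between blades sharing an index anticommute and cancel; the commuting (index-disjoint) pairs give grade-4 terms 2*c*c'*(blade product), which cancel blade by blade — e1234: 440462/231361 - 178112/231361 - 262350/231361 = 0 — confirming B is simple. So B^2 = 0.
Answer: null-rotation, certificate B^2 = 0. Check the certificate: B^2 = 0, and that sign is decisive whatever form B takes.


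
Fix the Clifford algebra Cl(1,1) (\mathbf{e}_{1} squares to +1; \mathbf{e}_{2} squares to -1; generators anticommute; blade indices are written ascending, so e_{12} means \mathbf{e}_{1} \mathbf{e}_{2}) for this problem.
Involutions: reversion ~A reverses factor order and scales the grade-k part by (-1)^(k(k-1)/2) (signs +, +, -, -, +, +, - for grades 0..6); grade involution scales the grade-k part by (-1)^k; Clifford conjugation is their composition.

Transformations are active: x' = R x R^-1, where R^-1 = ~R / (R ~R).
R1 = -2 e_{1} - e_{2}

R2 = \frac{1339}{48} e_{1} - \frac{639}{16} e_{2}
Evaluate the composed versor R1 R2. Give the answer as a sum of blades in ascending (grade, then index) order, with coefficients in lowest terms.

Distribute over the terms of R1 (each basis-blade product reordered to ascending indices, repeated generators contracted through their squares):
(-2 e_{1}) R2 = -\frac{1339}{24} + \frac{639}{8} e_{12}
(-e_{2}) R2 = -\frac{639}{16} + \frac{1339}{48} e_{12}
Summing the partial products and collecting blades:
Answer: -\frac{4595}{48} + \frac{5173}{48} e_{12}


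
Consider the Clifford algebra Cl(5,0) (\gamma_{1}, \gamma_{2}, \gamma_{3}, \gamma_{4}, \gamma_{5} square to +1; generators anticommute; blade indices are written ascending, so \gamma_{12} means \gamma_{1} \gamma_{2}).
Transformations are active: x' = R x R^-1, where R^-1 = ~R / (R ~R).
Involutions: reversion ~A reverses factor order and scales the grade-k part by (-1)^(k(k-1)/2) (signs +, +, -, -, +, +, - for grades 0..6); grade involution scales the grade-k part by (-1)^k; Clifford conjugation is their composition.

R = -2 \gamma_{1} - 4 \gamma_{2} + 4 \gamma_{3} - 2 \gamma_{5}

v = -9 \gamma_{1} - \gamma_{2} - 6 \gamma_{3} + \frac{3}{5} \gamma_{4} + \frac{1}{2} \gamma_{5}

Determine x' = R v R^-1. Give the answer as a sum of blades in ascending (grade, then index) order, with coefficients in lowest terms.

~R = -2 \gamma_{1} - 4 \gamma_{2} + 4 \gamma_{3} - 2 \gamma_{5}, and R ~R = 40, so R^-1 = ~R / (40).
R v = -3 - 34 \gamma_{12} + 48 \gamma_{13} - \frac{6}{5} \gamma_{14} - 19 \gamma_{15} + 28 \gamma_{23} - \frac{12}{5} \gamma_{24} - 4 \gamma_{25} + \frac{12}{5} \gamma_{34} - 10 \gamma_{35} + \frac{6}{5} \gamma_{45}
Answer: \frac{93}{10} \gamma_{1} + \frac{8}{5} \gamma_{2} + \frac{27}{5} \gamma_{3} - \frac{3}{5} \gamma_{4} - \frac{1}{5} \gamma_{5}


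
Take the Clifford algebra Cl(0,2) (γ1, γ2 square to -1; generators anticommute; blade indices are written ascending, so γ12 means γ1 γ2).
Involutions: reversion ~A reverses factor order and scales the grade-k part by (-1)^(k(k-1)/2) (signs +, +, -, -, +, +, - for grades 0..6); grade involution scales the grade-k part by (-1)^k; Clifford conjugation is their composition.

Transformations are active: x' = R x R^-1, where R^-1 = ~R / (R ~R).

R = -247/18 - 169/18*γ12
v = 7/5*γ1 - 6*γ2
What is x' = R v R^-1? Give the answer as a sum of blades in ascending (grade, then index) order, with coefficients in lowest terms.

~R = -247/18 + 169/18*γ12, and R ~R = 44785/162, so R^-1 = ~R / (44785/162).
R v = -6799/90*γ1 + 6227/90*γ2
Answer: 8082/1325*γ1 - 1151/1325*γ2


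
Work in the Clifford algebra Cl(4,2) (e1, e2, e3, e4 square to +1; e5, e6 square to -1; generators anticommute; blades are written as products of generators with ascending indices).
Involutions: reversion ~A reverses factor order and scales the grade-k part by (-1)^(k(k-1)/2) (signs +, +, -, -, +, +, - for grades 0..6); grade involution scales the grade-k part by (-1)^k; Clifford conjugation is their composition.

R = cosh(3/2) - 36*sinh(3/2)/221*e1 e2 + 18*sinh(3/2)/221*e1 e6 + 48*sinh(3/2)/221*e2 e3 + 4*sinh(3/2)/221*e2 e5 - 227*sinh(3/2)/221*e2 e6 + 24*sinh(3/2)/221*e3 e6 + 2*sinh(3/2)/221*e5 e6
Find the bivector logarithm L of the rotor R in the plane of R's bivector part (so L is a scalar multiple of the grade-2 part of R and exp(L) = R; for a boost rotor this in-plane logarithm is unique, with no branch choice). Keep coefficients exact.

The scalar part of R is cosh(3/2), giving the rapidity magnitude (cosh is even); the bivector part supplies orientation, its quotient by sinh of the rapidity is the plane, and L = rapidity * plane — unique in that plane, since flipping both signs leaves L unchanged.
Concretely: cosh(rapidity) = cosh(3/2) gives rapidity = ±3/2, and since rapidity/sinh(rapidity) is even the sign is immaterial: L = (rapidity/sinh(rapidity)) * <R>_2 = (3/(2*sinh(3/2))) * <R>_2.
Answer: -54/221*e1 e2 + 27/221*e1 e6 + 72/221*e2 e3 + 6/221*e2 e5 - 681/442*e2 e6 + 36/221*e3 e6 + 3/221*e5 e6
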